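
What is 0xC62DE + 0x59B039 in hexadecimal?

0x661317

Add column by column in base 16, right to left:
  E+9 = 7 carry 1
  D+3+1 = 1 carry 1
  2+0+1 = 3
  6+B = 1 carry 1
  C+9+1 = 6 carry 1
  0+5+1 = 6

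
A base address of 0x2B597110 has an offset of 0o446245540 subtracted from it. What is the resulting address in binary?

0b100110110000000010010110110000

0x2B597110 = 0b101011010110010111000100010000 in binary.
0o446245540 = 0b100100110010100101101100000 in binary.
Subtract column by column in base 2:
  0-0 → 0
  0-0 → 0
  0-0 → 0
  0-0 → 0
  1-0 → 1
  0-1 → 1 (borrow)
  0-1-1 → 0 (borrow)
  0-0-1 → 1 (borrow)
  1-1-1 → 1 (borrow)
  0-1-1 → 0 (borrow)
  0-0-1 → 1 (borrow)
  0-1-1 → 0 (borrow)
  1-0-1 → 0
  1-0 → 1
  1-1 → 0
  0-0 → 0
  1-1 → 0
  0-0 → 0
  0-0 → 0
  1-1 → 0
  1-1 → 0
  0-0 → 0
  1-0 → 1
  0-1 → 1 (borrow)
  1-0-1 → 0
  1-0 → 1
  0-1 → 1 (borrow)
  1-0-1 → 0
  0-0 → 0
  1-0 → 1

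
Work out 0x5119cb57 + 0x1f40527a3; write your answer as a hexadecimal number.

0x2451ef2fa

Add column by column in base 16, right to left:
  7+3 = a
  5+a = f
  b+7 = 2 carry 1
  c+2+1 = f
  9+5 = e
  1+0 = 1
  1+4 = 5
  5+f = 4 carry 1
  0+1+1 = 2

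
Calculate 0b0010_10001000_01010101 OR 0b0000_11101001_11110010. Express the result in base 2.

0b00101110100111110111

OR bit by bit (1 where either bit is 1):
  00101000100001010101
| 00001110100111110010
= 00101110100111110111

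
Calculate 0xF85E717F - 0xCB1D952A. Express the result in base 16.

0x2D40DC55

Subtract column by column in base 16:
  F-A → 5
  7-2 → 5
  1-5 → C (borrow)
  7-9-1 → D (borrow)
  E-D-1 → 0
  5-1 → 4
  8-B → D (borrow)
  F-C-1 → 2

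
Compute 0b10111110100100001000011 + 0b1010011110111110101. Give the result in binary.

0b11001001000011000111000

Add column by column in base 2, right to left:
  1+1 = 0 carry 1
  1+0+1 = 0 carry 1
  0+1+1 = 0 carry 1
  0+0+1 = 1
  0+1 = 1
  0+1 = 1
  1+1 = 0 carry 1
  0+1+1 = 0 carry 1
  0+1+1 = 0 carry 1
  0+0+1 = 1
  0+1 = 1
  1+1 = 0 carry 1
  0+1+1 = 0 carry 1
  0+1+1 = 0 carry 1
  1+0+1 = 0 carry 1
  0+0+1 = 1
  1+1 = 0 carry 1
  1+0+1 = 0 carry 1
  1+1+1 = 1 carry 1
  1+0+1 = 0 carry 1
  1+0+1 = 0 carry 1
  0+0+1 = 1
  1+0 = 1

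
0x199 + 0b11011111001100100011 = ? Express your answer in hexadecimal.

0xdf4bc

0b11011111001100100011 = 0xdf323 in hexadecimal.
Add column by column in base 16, right to left:
  9+3 = c
  9+2 = b
  1+3 = 4
  0+f = f
  0+d = d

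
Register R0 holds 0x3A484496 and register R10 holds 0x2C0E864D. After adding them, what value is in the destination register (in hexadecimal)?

0x6656CAE3

Add column by column in base 16, right to left:
  6+D = 3 carry 1
  9+4+1 = E
  4+6 = A
  4+8 = C
  8+E = 6 carry 1
  4+0+1 = 5
  A+C = 6 carry 1
  3+2+1 = 6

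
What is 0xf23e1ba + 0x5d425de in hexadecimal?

0x14f80798

Add column by column in base 16, right to left:
  a+e = 8 carry 1
  b+d+1 = 9 carry 1
  1+5+1 = 7
  e+2 = 0 carry 1
  3+4+1 = 8
  2+d = f
  f+5 = 4 carry 1
  final carry 1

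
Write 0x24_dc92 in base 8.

0o11156222

Expand each hex digit to 4 bits: 2=0010 4=0100 d=1101 c=1100 9=1001 2=0010.
Group the bits in threes: 001 001 001 101 110 010 010 010 → 11156222.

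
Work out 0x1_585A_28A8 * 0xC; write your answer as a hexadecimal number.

0x102439E7E0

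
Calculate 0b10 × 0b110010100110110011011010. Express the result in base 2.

Multiply each base-2 digit by 2, carrying:
  0×2 = 0 → write 0
  1×2 = 2 → write 0 carry 1
  0×2+1 = 1 → write 1
  1×2 = 2 → write 0 carry 1
  1×2+1 = 3 → write 1 carry 1
  0×2+1 = 1 → write 1
  1×2 = 2 → write 0 carry 1
  1×2+1 = 3 → write 1 carry 1
  0×2+1 = 1 → write 1
  0×2 = 0 → write 0
  1×2 = 2 → write 0 carry 1
  1×2+1 = 3 → write 1 carry 1
  0×2+1 = 1 → write 1
  1×2 = 2 → write 0 carry 1
  1×2+1 = 3 → write 1 carry 1
  0×2+1 = 1 → write 1
  0×2 = 0 → write 0
  1×2 = 2 → write 0 carry 1
  0×2+1 = 1 → write 1
  1×2 = 2 → write 0 carry 1
  0×2+1 = 1 → write 1
  0×2 = 0 → write 0
  1×2 = 2 → write 0 carry 1
  1×2+1 = 3 → write 1 carry 1
  remaining carry: 1

0b1100101001101100110110100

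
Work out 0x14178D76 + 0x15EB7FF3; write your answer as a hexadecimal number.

0x2A030D69

Add column by column in base 16, right to left:
  6+3 = 9
  7+F = 6 carry 1
  D+F+1 = D carry 1
  8+7+1 = 0 carry 1
  7+B+1 = 3 carry 1
  1+E+1 = 0 carry 1
  4+5+1 = A
  1+1 = 2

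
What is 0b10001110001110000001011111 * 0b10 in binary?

Multiply each base-2 digit by 2, carrying:
  1×2 = 2 → write 0 carry 1
  1×2+1 = 3 → write 1 carry 1
  1×2+1 = 3 → write 1 carry 1
  1×2+1 = 3 → write 1 carry 1
  1×2+1 = 3 → write 1 carry 1
  0×2+1 = 1 → write 1
  1×2 = 2 → write 0 carry 1
  0×2+1 = 1 → write 1
  0×2 = 0 → write 0
  0×2 = 0 → write 0
  0×2 = 0 → write 0
  0×2 = 0 → write 0
  0×2 = 0 → write 0
  1×2 = 2 → write 0 carry 1
  1×2+1 = 3 → write 1 carry 1
  1×2+1 = 3 → write 1 carry 1
  0×2+1 = 1 → write 1
  0×2 = 0 → write 0
  0×2 = 0 → write 0
  1×2 = 2 → write 0 carry 1
  1×2+1 = 3 → write 1 carry 1
  1×2+1 = 3 → write 1 carry 1
  0×2+1 = 1 → write 1
  0×2 = 0 → write 0
  0×2 = 0 → write 0
  1×2 = 2 → write 0 carry 1
  remaining carry: 1

0b100011100011100000010111110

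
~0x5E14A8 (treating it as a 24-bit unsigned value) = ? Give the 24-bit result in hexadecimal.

0xA1EB57

Each hex digit d becomes F−d:
  5→A, E→1, 1→E, 4→B, A→5, 8→7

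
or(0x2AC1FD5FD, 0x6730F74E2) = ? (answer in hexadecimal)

OR each hex digit independently (no carries):
  2|6=6, A|7=F, C|3=F, 1|0=1, F|F=F, D|7=F, 5|4=5, F|E=F, D|2=F

0x6FF1FF5FF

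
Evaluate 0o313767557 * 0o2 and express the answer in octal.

Multiply each base-8 digit by 2, carrying:
  7×2 = 14 → write 6 carry 1
  5×2+1 = 11 → write 3 carry 1
  5×2+1 = 11 → write 3 carry 1
  7×2+1 = 15 → write 7 carry 1
  6×2+1 = 13 → write 5 carry 1
  7×2+1 = 15 → write 7 carry 1
  3×2+1 = 7 → write 7
  1×2 = 2 → write 2
  3×2 = 6 → write 6

0o627757336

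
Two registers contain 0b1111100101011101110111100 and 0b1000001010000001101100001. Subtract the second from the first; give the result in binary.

0b111011011011100001011011

Subtract column by column in base 2:
  0-1 → 1 (borrow)
  0-0-1 → 1 (borrow)
  1-0-1 → 0
  1-0 → 1
  1-0 → 1
  1-1 → 0
  0-1 → 1 (borrow)
  1-0-1 → 0
  1-1 → 0
  1-1 → 0
  0-0 → 0
  1-0 → 1
  1-0 → 1
  1-0 → 1
  0-0 → 0
  1-0 → 1
  0-1 → 1 (borrow)
  1-0-1 → 0
  0-1 → 1 (borrow)
  0-0-1 → 1 (borrow)
  1-0-1 → 0
  1-0 → 1
  1-0 → 1
  1-0 → 1
  1-1 → 0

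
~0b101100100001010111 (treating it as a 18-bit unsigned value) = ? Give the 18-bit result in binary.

Invert each bit: 101100100001010111 → 010011011110101000.

0b010011011110101000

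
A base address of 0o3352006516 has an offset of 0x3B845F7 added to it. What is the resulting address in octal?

0o3730051505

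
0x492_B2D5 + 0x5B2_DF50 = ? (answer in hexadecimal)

0xA459225

Add column by column in base 16, right to left:
  5+0 = 5
  D+5 = 2 carry 1
  2+F+1 = 2 carry 1
  B+D+1 = 9 carry 1
  2+2+1 = 5
  9+B = 4 carry 1
  4+5+1 = A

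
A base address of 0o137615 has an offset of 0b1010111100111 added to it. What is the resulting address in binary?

0b1101010101110100

0o137615 = 0b1011111110001101 in binary.
Add column by column in base 2, right to left:
  1+1 = 0 carry 1
  0+1+1 = 0 carry 1
  1+1+1 = 1 carry 1
  1+0+1 = 0 carry 1
  0+0+1 = 1
  0+1 = 1
  0+1 = 1
  1+1 = 0 carry 1
  1+1+1 = 1 carry 1
  1+0+1 = 0 carry 1
  1+1+1 = 1 carry 1
  1+0+1 = 0 carry 1
  1+1+1 = 1 carry 1
  1+0+1 = 0 carry 1
  0+0+1 = 1
  1+0 = 1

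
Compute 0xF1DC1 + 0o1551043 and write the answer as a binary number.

0b101011110111111100100

0xF1DC1 = 0b11110001110111000001 in binary.
0o1551043 = 0b1101101001000100011 in binary.
Add column by column in base 2, right to left:
  1+1 = 0 carry 1
  0+1+1 = 0 carry 1
  0+0+1 = 1
  0+0 = 0
  0+0 = 0
  0+1 = 1
  1+0 = 1
  1+0 = 1
  1+0 = 1
  0+1 = 1
  1+0 = 1
  1+0 = 1
  1+1 = 0 carry 1
  0+0+1 = 1
  0+1 = 1
  0+1 = 1
  1+0 = 1
  1+1 = 0 carry 1
  1+1+1 = 1 carry 1
  1+0+1 = 0 carry 1
  final carry 1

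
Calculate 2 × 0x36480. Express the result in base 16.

0x6C900

Multiply each base-16 digit by 2, carrying:
  0×2 = 0 → write 0
  8×2 = 16 → write 0 carry 1
  4×2+1 = 9 → write 9
  6×2 = 12 → write C
  3×2 = 6 → write 6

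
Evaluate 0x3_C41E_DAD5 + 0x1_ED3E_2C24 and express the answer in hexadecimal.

Add column by column in base 16, right to left:
  5+4 = 9
  D+2 = F
  A+C = 6 carry 1
  D+2+1 = 0 carry 1
  E+E+1 = D carry 1
  1+3+1 = 5
  4+D = 1 carry 1
  C+E+1 = B carry 1
  3+1+1 = 5

0x5B15D06F9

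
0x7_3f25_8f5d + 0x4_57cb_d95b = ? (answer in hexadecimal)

0xb96f168b8

Add column by column in base 16, right to left:
  d+b = 8 carry 1
  5+5+1 = b
  f+9 = 8 carry 1
  8+d+1 = 6 carry 1
  5+b+1 = 1 carry 1
  2+c+1 = f
  f+7 = 6 carry 1
  3+5+1 = 9
  7+4 = b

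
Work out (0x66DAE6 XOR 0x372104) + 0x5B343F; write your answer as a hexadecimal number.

0xAD3021

First 0x66DAE6 XOR 0x372104 = 0x51FBE2.
Add column by column in base 16, right to left:
  2+F = 1 carry 1
  E+3+1 = 2 carry 1
  B+4+1 = 0 carry 1
  F+3+1 = 3 carry 1
  1+B+1 = D
  5+5 = A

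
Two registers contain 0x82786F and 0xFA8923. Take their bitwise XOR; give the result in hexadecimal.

XOR each hex digit independently (no carries):
  8^F=7, 2^A=8, 7^8=F, 8^9=1, 6^2=4, F^3=C

0x78F14C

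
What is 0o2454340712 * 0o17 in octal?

Multiply each base-8 digit by 15, carrying:
  2×15 = 30 → write 6 carry 3
  1×15+3 = 18 → write 2 carry 2
  7×15+2 = 107 → write 3 carry 13
  0×15+13 = 13 → write 5 carry 1
  4×15+1 = 61 → write 5 carry 7
  3×15+7 = 52 → write 4 carry 6
  4×15+6 = 66 → write 2 carry 8
  5×15+8 = 83 → write 3 carry 10
  4×15+10 = 70 → write 6 carry 8
  2×15+8 = 38 → write 6 carry 4
  remaining carry: 4

0o46632455326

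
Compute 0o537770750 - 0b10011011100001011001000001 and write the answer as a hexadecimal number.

0x311DBA7

0o537770750 = 0x57FF1E8 in hexadecimal.
0b10011011100001011001000001 = 0x26E1641 in hexadecimal.
Subtract column by column in base 16:
  8-1 → 7
  E-4 → A
  1-6 → B (borrow)
  F-1-1 → D
  F-E → 1
  7-6 → 1
  5-2 → 3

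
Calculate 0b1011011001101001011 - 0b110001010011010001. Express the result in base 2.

0b101001111001111010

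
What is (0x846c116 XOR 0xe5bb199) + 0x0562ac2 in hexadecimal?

0x6739b51

First 0x846c116 XOR 0xe5bb199 = 0x61d708f.
Add column by column in base 16, right to left:
  f+2 = 1 carry 1
  8+c+1 = 5 carry 1
  0+a+1 = b
  7+2 = 9
  d+6 = 3 carry 1
  1+5+1 = 7
  6+0 = 6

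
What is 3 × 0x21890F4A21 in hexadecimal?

Multiply each base-16 digit by 3, carrying:
  1×3 = 3 → write 3
  2×3 = 6 → write 6
  A×3 = 30 → write E carry 1
  4×3+1 = 13 → write D
  F×3 = 45 → write D carry 2
  0×3+2 = 2 → write 2
  9×3 = 27 → write B carry 1
  8×3+1 = 25 → write 9 carry 1
  1×3+1 = 4 → write 4
  2×3 = 6 → write 6

0x649B2DDE63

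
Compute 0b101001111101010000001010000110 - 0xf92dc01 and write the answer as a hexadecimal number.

0x1a622685

0b101001111101010000001010000110 = 0x29f50286 in hexadecimal.
Subtract column by column in base 16:
  6-1 → 5
  8-0 → 8
  2-c → 6 (borrow)
  0-d-1 → 2 (borrow)
  5-2-1 → 2
  f-9 → 6
  9-f → a (borrow)
  2-0-1 → 1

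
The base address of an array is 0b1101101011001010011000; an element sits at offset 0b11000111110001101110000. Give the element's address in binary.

0b100110101001011000001000

Add column by column in base 2, right to left:
  0+0 = 0
  0+0 = 0
  0+0 = 0
  1+0 = 1
  1+1 = 0 carry 1
  0+1+1 = 0 carry 1
  0+1+1 = 0 carry 1
  1+0+1 = 0 carry 1
  0+1+1 = 0 carry 1
  1+1+1 = 1 carry 1
  0+0+1 = 1
  0+0 = 0
  1+0 = 1
  1+1 = 0 carry 1
  0+1+1 = 0 carry 1
  1+1+1 = 1 carry 1
  0+1+1 = 0 carry 1
  1+1+1 = 1 carry 1
  1+0+1 = 0 carry 1
  0+0+1 = 1
  1+0 = 1
  1+1 = 0 carry 1
  0+1+1 = 0 carry 1
  final carry 1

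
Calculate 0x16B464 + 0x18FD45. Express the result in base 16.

0x2FB1A9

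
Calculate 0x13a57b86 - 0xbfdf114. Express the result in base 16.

0x7a78a72

Subtract column by column in base 16:
  6-4 → 2
  8-1 → 7
  b-1 → a
  7-f → 8 (borrow)
  5-d-1 → 7 (borrow)
  a-f-1 → a (borrow)
  3-b-1 → 7 (borrow)
  1-0-1 → 0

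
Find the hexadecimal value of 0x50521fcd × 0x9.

Multiply each base-16 digit by 9, carrying:
  d×9 = 117 → write 5 carry 7
  c×9+7 = 115 → write 3 carry 7
  f×9+7 = 142 → write e carry 8
  1×9+8 = 17 → write 1 carry 1
  2×9+1 = 19 → write 3 carry 1
  5×9+1 = 46 → write e carry 2
  0×9+2 = 2 → write 2
  5×9 = 45 → write d carry 2
  remaining carry: 2

0x2d2e31e35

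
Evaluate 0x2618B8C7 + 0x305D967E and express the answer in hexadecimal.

0x56764F45

Add column by column in base 16, right to left:
  7+E = 5 carry 1
  C+7+1 = 4 carry 1
  8+6+1 = F
  B+9 = 4 carry 1
  8+D+1 = 6 carry 1
  1+5+1 = 7
  6+0 = 6
  2+3 = 5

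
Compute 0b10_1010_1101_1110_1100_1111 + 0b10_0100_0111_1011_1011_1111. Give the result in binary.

0b10011110101101010001110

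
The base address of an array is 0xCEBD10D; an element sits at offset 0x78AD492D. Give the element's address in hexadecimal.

Add column by column in base 16, right to left:
  D+D = A carry 1
  0+2+1 = 3
  1+9 = A
  D+4 = 1 carry 1
  B+D+1 = 9 carry 1
  E+A+1 = 9 carry 1
  C+8+1 = 5 carry 1
  0+7+1 = 8

0x85991A3A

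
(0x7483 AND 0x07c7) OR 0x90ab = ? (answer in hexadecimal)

0x7483 AND 0x07c7 = 0x0483.
Then OR with 0x90ab.

0x94ab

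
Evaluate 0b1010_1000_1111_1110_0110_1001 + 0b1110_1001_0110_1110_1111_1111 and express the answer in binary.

Add column by column in base 2, right to left:
  1+1 = 0 carry 1
  0+1+1 = 0 carry 1
  0+1+1 = 0 carry 1
  1+1+1 = 1 carry 1
  0+1+1 = 0 carry 1
  1+1+1 = 1 carry 1
  1+1+1 = 1 carry 1
  0+1+1 = 0 carry 1
  0+0+1 = 1
  1+1 = 0 carry 1
  1+1+1 = 1 carry 1
  1+1+1 = 1 carry 1
  1+0+1 = 0 carry 1
  1+1+1 = 1 carry 1
  1+1+1 = 1 carry 1
  1+0+1 = 0 carry 1
  0+1+1 = 0 carry 1
  0+0+1 = 1
  0+0 = 0
  1+1 = 0 carry 1
  0+0+1 = 1
  1+1 = 0 carry 1
  0+1+1 = 0 carry 1
  1+1+1 = 1 carry 1
  final carry 1

0b1100100100110110101101000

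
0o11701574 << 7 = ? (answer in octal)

0o2360337000

7 bits is not a whole number of base-8 digits; in binary: 1001111000001101111100 << 7 = 10011110000011011111000000000.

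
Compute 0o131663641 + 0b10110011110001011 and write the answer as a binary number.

0o131663641 = 0b1011001110110011110100001 in binary.
Add column by column in base 2, right to left:
  1+1 = 0 carry 1
  0+1+1 = 0 carry 1
  0+0+1 = 1
  0+1 = 1
  0+0 = 0
  1+0 = 1
  0+0 = 0
  1+1 = 0 carry 1
  1+1+1 = 1 carry 1
  1+1+1 = 1 carry 1
  1+1+1 = 1 carry 1
  0+0+1 = 1
  0+0 = 0
  1+1 = 0 carry 1
  1+1+1 = 1 carry 1
  0+0+1 = 1
  1+1 = 0 carry 1
  1+0+1 = 0 carry 1
  1+0+1 = 0 carry 1
  0+0+1 = 1
  0+0 = 0
  1+0 = 1
  1+0 = 1
  0+0 = 0
  1+0 = 1

0b1011010001100111100101100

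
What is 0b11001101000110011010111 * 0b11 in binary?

0b1001100111010011010000101

Multiply each base-2 digit by 3, carrying:
  1×3 = 3 → write 1 carry 1
  1×3+1 = 4 → write 0 carry 2
  1×3+2 = 5 → write 1 carry 2
  0×3+2 = 2 → write 0 carry 1
  1×3+1 = 4 → write 0 carry 2
  0×3+2 = 2 → write 0 carry 1
  1×3+1 = 4 → write 0 carry 2
  1×3+2 = 5 → write 1 carry 2
  0×3+2 = 2 → write 0 carry 1
  0×3+1 = 1 → write 1
  1×3 = 3 → write 1 carry 1
  1×3+1 = 4 → write 0 carry 2
  0×3+2 = 2 → write 0 carry 1
  0×3+1 = 1 → write 1
  0×3 = 0 → write 0
  1×3 = 3 → write 1 carry 1
  0×3+1 = 1 → write 1
  1×3 = 3 → write 1 carry 1
  1×3+1 = 4 → write 0 carry 2
  0×3+2 = 2 → write 0 carry 1
  0×3+1 = 1 → write 1
  1×3 = 3 → write 1 carry 1
  1×3+1 = 4 → write 0 carry 2
  remaining carry: 10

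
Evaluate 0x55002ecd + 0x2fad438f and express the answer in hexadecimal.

0x84ad725c

Add column by column in base 16, right to left:
  d+f = c carry 1
  c+8+1 = 5 carry 1
  e+3+1 = 2 carry 1
  2+4+1 = 7
  0+d = d
  0+a = a
  5+f = 4 carry 1
  5+2+1 = 8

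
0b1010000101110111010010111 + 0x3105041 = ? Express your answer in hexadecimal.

0x4533ED8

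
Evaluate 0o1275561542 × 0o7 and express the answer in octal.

Multiply each base-8 digit by 7, carrying:
  2×7 = 14 → write 6 carry 1
  4×7+1 = 29 → write 5 carry 3
  5×7+3 = 38 → write 6 carry 4
  1×7+4 = 11 → write 3 carry 1
  6×7+1 = 43 → write 3 carry 5
  5×7+5 = 40 → write 0 carry 5
  5×7+5 = 40 → write 0 carry 5
  7×7+5 = 54 → write 6 carry 6
  2×7+6 = 20 → write 4 carry 2
  1×7+2 = 9 → write 1 carry 1
  remaining carry: 1

0o11460033656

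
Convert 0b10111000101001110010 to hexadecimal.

Group the bits into nibbles: 1011 1000 1010 0111 0010 → B8A72.

0xB8A72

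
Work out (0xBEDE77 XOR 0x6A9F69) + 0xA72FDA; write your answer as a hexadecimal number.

0x17B70F8

First 0xBEDE77 XOR 0x6A9F69 = 0xD4411E.
Add column by column in base 16, right to left:
  E+A = 8 carry 1
  1+D+1 = F
  1+F = 0 carry 1
  4+2+1 = 7
  4+7 = B
  D+A = 7 carry 1
  final carry 1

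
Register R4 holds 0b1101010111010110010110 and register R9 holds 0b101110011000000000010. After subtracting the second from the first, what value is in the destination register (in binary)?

Subtract column by column in base 2:
  0-0 → 0
  1-1 → 0
  1-0 → 1
  0-0 → 0
  1-0 → 1
  0-0 → 0
  0-0 → 0
  1-0 → 1
  1-0 → 1
  0-0 → 0
  1-0 → 1
  0-0 → 0
  1-1 → 0
  1-1 → 0
  1-0 → 1
  0-0 → 0
  1-1 → 0
  0-1 → 1 (borrow)
  1-1-1 → 1 (borrow)
  0-0-1 → 1 (borrow)
  1-1-1 → 1 (borrow)
  1-0-1 → 0

0b111100100010110010100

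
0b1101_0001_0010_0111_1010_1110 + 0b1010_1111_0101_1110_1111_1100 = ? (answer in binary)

Add column by column in base 2, right to left:
  0+0 = 0
  1+0 = 1
  1+1 = 0 carry 1
  1+1+1 = 1 carry 1
  0+1+1 = 0 carry 1
  1+1+1 = 1 carry 1
  0+1+1 = 0 carry 1
  1+1+1 = 1 carry 1
  1+0+1 = 0 carry 1
  1+1+1 = 1 carry 1
  1+1+1 = 1 carry 1
  0+1+1 = 0 carry 1
  0+1+1 = 0 carry 1
  1+0+1 = 0 carry 1
  0+1+1 = 0 carry 1
  0+0+1 = 1
  1+1 = 0 carry 1
  0+1+1 = 0 carry 1
  0+1+1 = 0 carry 1
  0+1+1 = 0 carry 1
  1+0+1 = 0 carry 1
  0+1+1 = 0 carry 1
  1+0+1 = 0 carry 1
  1+1+1 = 1 carry 1
  final carry 1

0b1100000001000011010101010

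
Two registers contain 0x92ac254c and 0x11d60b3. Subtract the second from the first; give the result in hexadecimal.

Subtract column by column in base 16:
  c-3 → 9
  4-b → 9 (borrow)
  5-0-1 → 4
  2-6 → c (borrow)
  c-d-1 → e (borrow)
  a-1-1 → 8
  2-1 → 1
  9-0 → 9

0x918ec499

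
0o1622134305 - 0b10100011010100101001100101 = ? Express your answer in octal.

0b10100011010100101001100101 = 0o243245145 in octal.
Subtract column by column in base 8:
  5-5 → 0
  0-4 → 4 (borrow)
  3-1-1 → 1
  4-5 → 7 (borrow)
  3-4-1 → 6 (borrow)
  1-2-1 → 6 (borrow)
  2-3-1 → 6 (borrow)
  2-4-1 → 5 (borrow)
  6-2-1 → 3
  1-0 → 1

0o1356667140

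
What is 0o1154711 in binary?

0b1001101100111001001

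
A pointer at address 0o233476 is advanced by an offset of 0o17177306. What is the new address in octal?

0o17433004

Add column by column in base 8, right to left:
  6+6 = 4 carry 1
  7+0+1 = 0 carry 1
  4+3+1 = 0 carry 1
  3+7+1 = 3 carry 1
  3+7+1 = 3 carry 1
  2+1+1 = 4
  0+7 = 7
  0+1 = 1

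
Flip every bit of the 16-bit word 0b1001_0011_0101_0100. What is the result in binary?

Invert each bit: 1001001101010100 → 0110110010101011.

0b0110110010101011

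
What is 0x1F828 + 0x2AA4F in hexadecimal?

0x4A277

Add column by column in base 16, right to left:
  8+F = 7 carry 1
  2+4+1 = 7
  8+A = 2 carry 1
  F+A+1 = A carry 1
  1+2+1 = 4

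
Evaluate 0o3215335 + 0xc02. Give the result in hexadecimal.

0xd26df

0o3215335 = 0xd1add in hexadecimal.
Add column by column in base 16, right to left:
  d+2 = f
  d+0 = d
  a+c = 6 carry 1
  1+0+1 = 2
  d+0 = d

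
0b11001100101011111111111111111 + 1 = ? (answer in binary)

0b11001100101100000000000000000

The trailing 17 digits are 1 (max in base 2), so adding 1 cascades: they roll to 0 and the next digit up increments.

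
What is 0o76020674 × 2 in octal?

Multiply each base-8 digit by 2, carrying:
  4×2 = 8 → write 0 carry 1
  7×2+1 = 15 → write 7 carry 1
  6×2+1 = 13 → write 5 carry 1
  0×2+1 = 1 → write 1
  2×2 = 4 → write 4
  0×2 = 0 → write 0
  6×2 = 12 → write 4 carry 1
  7×2+1 = 15 → write 7 carry 1
  remaining carry: 1

0o174041570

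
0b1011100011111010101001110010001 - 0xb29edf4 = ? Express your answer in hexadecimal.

0b1011100011111010101001110010001 = 0x5c7d5391 in hexadecimal.
Subtract column by column in base 16:
  1-4 → d (borrow)
  9-f-1 → 9 (borrow)
  3-d-1 → 5 (borrow)
  5-e-1 → 6 (borrow)
  d-9-1 → 3
  7-2 → 5
  c-b → 1
  5-0 → 5

0x5153659d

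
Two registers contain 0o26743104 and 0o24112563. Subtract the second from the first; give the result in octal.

0o2630321

Subtract column by column in base 8:
  4-3 → 1
  0-6 → 2 (borrow)
  1-5-1 → 3 (borrow)
  3-2-1 → 0
  4-1 → 3
  7-1 → 6
  6-4 → 2
  2-2 → 0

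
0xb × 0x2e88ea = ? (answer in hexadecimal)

Multiply each base-16 digit by 11, carrying:
  a×11 = 110 → write e carry 6
  e×11+6 = 160 → write 0 carry 10
  8×11+10 = 98 → write 2 carry 6
  8×11+6 = 94 → write e carry 5
  e×11+5 = 159 → write f carry 9
  2×11+9 = 31 → write f carry 1
  remaining carry: 1

0x1ffe20e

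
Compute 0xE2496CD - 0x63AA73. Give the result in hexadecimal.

0xDC0EC5A

Subtract column by column in base 16:
  D-3 → A
  C-7 → 5
  6-A → C (borrow)
  9-A-1 → E (borrow)
  4-3-1 → 0
  2-6 → C (borrow)
  E-0-1 → D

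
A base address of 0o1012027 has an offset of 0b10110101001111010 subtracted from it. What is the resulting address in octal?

0o524635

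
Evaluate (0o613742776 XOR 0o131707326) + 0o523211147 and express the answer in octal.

First 0o613742776 XOR 0o131707326 = 0o722045450.
Add column by column in base 8, right to left:
  0+7 = 7
  5+4 = 1 carry 1
  4+1+1 = 6
  5+1 = 6
  4+1 = 5
  0+2 = 2
  2+3 = 5
  2+2 = 4
  7+5 = 4 carry 1
  final carry 1

0o1445256617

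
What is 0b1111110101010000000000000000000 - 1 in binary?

0b1111110101001111111111111111111

The trailing 19 digits are 0, so subtracting 1 borrows through: they become 1 and the next digit up decrements.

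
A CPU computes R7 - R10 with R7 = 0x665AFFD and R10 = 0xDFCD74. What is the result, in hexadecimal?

Subtract column by column in base 16:
  D-4 → 9
  F-7 → 8
  F-D → 2
  A-C → E (borrow)
  5-F-1 → 5 (borrow)
  6-D-1 → 8 (borrow)
  6-0-1 → 5

0x585E289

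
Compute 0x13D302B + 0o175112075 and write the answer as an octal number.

0x13D302B = 0o117230053 in octal.
Add column by column in base 8, right to left:
  3+5 = 0 carry 1
  5+7+1 = 5 carry 1
  0+0+1 = 1
  0+2 = 2
  3+1 = 4
  2+1 = 3
  7+5 = 4 carry 1
  1+7+1 = 1 carry 1
  1+1+1 = 3

0o314342150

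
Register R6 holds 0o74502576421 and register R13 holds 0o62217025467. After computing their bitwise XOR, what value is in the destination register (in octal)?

0o16715553046

XOR each oct digit independently (no carries):
  7^6=1, 4^2=6, 5^2=7, 0^1=1, 2^7=5, 5^0=5, 7^2=5, 6^5=3, 4^4=0, 2^6=4, 1^7=6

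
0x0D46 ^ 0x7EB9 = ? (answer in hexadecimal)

XOR each hex digit independently (no carries):
  0^7=7, D^E=3, 4^B=F, 6^9=F

0x73FF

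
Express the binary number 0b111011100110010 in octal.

Group the bits in threes: 111 011 100 110 010 → 73462.

0o73462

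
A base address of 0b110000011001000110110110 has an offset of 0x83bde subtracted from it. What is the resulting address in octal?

0b110000011001000110110110 = 0o60310666 in octal.
0x83bde = 0o2035736 in octal.
Subtract column by column in base 8:
  6-6 → 0
  6-3 → 3
  6-7 → 7 (borrow)
  0-5-1 → 2 (borrow)
  1-3-1 → 5 (borrow)
  3-0-1 → 2
  0-2 → 6 (borrow)
  6-0-1 → 5

0o56252730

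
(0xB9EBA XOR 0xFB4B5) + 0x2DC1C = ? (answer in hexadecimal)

0x7062B

First 0xB9EBA XOR 0xFB4B5 = 0x42A0F.
Add column by column in base 16, right to left:
  F+C = B carry 1
  0+1+1 = 2
  A+C = 6 carry 1
  2+D+1 = 0 carry 1
  4+2+1 = 7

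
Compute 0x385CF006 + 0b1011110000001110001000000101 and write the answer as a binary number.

0x385CF006 = 0b111000010111001111000000000110 in binary.
Add column by column in base 2, right to left:
  0+1 = 1
  1+0 = 1
  1+1 = 0 carry 1
  0+0+1 = 1
  0+0 = 0
  0+0 = 0
  0+0 = 0
  0+0 = 0
  0+0 = 0
  0+1 = 1
  0+0 = 0
  0+0 = 0
  1+0 = 1
  1+1 = 0 carry 1
  1+1+1 = 1 carry 1
  1+1+1 = 1 carry 1
  0+0+1 = 1
  0+0 = 0
  1+0 = 1
  1+0 = 1
  1+0 = 1
  0+0 = 0
  1+1 = 0 carry 1
  0+1+1 = 0 carry 1
  0+1+1 = 0 carry 1
  0+1+1 = 0 carry 1
  0+0+1 = 1
  1+1 = 0 carry 1
  1+0+1 = 0 carry 1
  1+0+1 = 0 carry 1
  final carry 1

0b1000100000111011101001000001011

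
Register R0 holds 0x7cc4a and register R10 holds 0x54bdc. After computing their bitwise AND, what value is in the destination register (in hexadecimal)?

AND each hex digit independently (no carries):
  7&5=5, c&4=4, c&b=8, 4&d=4, a&c=8

0x54848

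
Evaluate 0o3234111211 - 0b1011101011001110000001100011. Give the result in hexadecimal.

0xec3b226

0o3234111211 = 0x1a709289 in hexadecimal.
0b1011101011001110000001100011 = 0xbace063 in hexadecimal.
Subtract column by column in base 16:
  9-3 → 6
  8-6 → 2
  2-0 → 2
  9-e → b (borrow)
  0-c-1 → 3 (borrow)
  7-a-1 → c (borrow)
  a-b-1 → e (borrow)
  1-0-1 → 0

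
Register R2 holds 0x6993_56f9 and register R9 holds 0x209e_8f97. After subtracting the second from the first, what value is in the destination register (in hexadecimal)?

Subtract column by column in base 16:
  9-7 → 2
  f-9 → 6
  6-f → 7 (borrow)
  5-8-1 → c (borrow)
  3-e-1 → 4 (borrow)
  9-9-1 → f (borrow)
  9-0-1 → 8
  6-2 → 4

0x48f4c762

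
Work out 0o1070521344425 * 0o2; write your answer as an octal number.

0o2161242711052

Multiply each base-8 digit by 2, carrying:
  5×2 = 10 → write 2 carry 1
  2×2+1 = 5 → write 5
  4×2 = 8 → write 0 carry 1
  4×2+1 = 9 → write 1 carry 1
  4×2+1 = 9 → write 1 carry 1
  3×2+1 = 7 → write 7
  1×2 = 2 → write 2
  2×2 = 4 → write 4
  5×2 = 10 → write 2 carry 1
  0×2+1 = 1 → write 1
  7×2 = 14 → write 6 carry 1
  0×2+1 = 1 → write 1
  1×2 = 2 → write 2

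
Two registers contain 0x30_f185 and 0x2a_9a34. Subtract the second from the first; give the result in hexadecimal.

0x65751

Subtract column by column in base 16:
  5-4 → 1
  8-3 → 5
  1-a → 7 (borrow)
  f-9-1 → 5
  0-a → 6 (borrow)
  3-2-1 → 0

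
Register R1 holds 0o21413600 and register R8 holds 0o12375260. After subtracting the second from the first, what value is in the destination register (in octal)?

0o7016320

Subtract column by column in base 8:
  0-0 → 0
  0-6 → 2 (borrow)
  6-2-1 → 3
  3-5 → 6 (borrow)
  1-7-1 → 1 (borrow)
  4-3-1 → 0
  1-2 → 7 (borrow)
  2-1-1 → 0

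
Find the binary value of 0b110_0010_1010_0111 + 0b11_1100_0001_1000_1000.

Add column by column in base 2, right to left:
  1+0 = 1
  1+0 = 1
  1+0 = 1
  0+1 = 1
  0+0 = 0
  1+0 = 1
  0+0 = 0
  1+1 = 0 carry 1
  0+1+1 = 0 carry 1
  1+0+1 = 0 carry 1
  0+0+1 = 1
  0+0 = 0
  0+0 = 0
  1+0 = 1
  1+1 = 0 carry 1
  0+1+1 = 0 carry 1
  0+1+1 = 0 carry 1
  0+1+1 = 0 carry 1
  final carry 1

0b1000010010000101111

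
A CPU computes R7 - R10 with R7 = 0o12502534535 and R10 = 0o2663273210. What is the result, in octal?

0o7617241325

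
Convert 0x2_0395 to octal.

Expand each hex digit to 4 bits: 2=0010 0=0000 3=0011 9=1001 5=0101.
Group the bits in threes: 100 000 001 110 010 101 → 401625.

0o401625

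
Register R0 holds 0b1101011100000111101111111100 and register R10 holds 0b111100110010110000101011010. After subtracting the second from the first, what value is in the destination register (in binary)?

Subtract column by column in base 2:
  0-0 → 0
  0-1 → 1 (borrow)
  1-0-1 → 0
  1-1 → 0
  1-1 → 0
  1-0 → 1
  1-1 → 0
  1-0 → 1
  1-1 → 0
  1-0 → 1
  0-0 → 0
  1-0 → 1
  1-0 → 1
  1-1 → 0
  1-1 → 0
  0-0 → 0
  0-1 → 1 (borrow)
  0-0-1 → 1 (borrow)
  0-0-1 → 1 (borrow)
  0-1-1 → 0 (borrow)
  1-1-1 → 1 (borrow)
  1-0-1 → 0
  1-0 → 1
  0-1 → 1 (borrow)
  1-1-1 → 1 (borrow)
  0-1-1 → 0 (borrow)
  1-1-1 → 1 (borrow)
  1-0-1 → 0

0b101110101110001101010100010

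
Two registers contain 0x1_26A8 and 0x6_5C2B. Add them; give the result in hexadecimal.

Add column by column in base 16, right to left:
  8+B = 3 carry 1
  A+2+1 = D
  6+C = 2 carry 1
  2+5+1 = 8
  1+6 = 7

0x782D3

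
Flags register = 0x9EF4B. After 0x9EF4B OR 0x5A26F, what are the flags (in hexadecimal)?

0xDEF6F

OR each hex digit independently (no carries):
  9|5=D, E|A=E, F|2=F, 4|6=6, B|F=F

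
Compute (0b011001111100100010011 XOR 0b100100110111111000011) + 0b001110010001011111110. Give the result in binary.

First 0b011001111100100010011 XOR 0b100100110111111000011 = 0b111101001011011010000.
Add column by column in base 2, right to left:
  0+0 = 0
  0+1 = 1
  0+1 = 1
  0+1 = 1
  1+1 = 0 carry 1
  0+1+1 = 0 carry 1
  1+1+1 = 1 carry 1
  1+1+1 = 1 carry 1
  0+0+1 = 1
  1+1 = 0 carry 1
  1+0+1 = 0 carry 1
  0+0+1 = 1
  1+0 = 1
  0+1 = 1
  0+0 = 0
  1+0 = 1
  0+1 = 1
  1+1 = 0 carry 1
  1+1+1 = 1 carry 1
  1+0+1 = 0 carry 1
  1+0+1 = 0 carry 1
  final carry 1

0b1001011011100111001110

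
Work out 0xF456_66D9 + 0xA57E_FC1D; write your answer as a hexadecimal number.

0x199D562F6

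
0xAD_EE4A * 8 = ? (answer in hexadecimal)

Multiply each base-16 digit by 8, carrying:
  A×8 = 80 → write 0 carry 5
  4×8+5 = 37 → write 5 carry 2
  E×8+2 = 114 → write 2 carry 7
  E×8+7 = 119 → write 7 carry 7
  D×8+7 = 111 → write F carry 6
  A×8+6 = 86 → write 6 carry 5
  remaining carry: 5

0x56F7250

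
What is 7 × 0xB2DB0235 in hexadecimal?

0x4E3FD0F73

Multiply each base-16 digit by 7, carrying:
  5×7 = 35 → write 3 carry 2
  3×7+2 = 23 → write 7 carry 1
  2×7+1 = 15 → write F
  0×7 = 0 → write 0
  B×7 = 77 → write D carry 4
  D×7+4 = 95 → write F carry 5
  2×7+5 = 19 → write 3 carry 1
  B×7+1 = 78 → write E carry 4
  remaining carry: 4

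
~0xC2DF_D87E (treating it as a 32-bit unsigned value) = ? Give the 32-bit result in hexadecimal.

Each hex digit d becomes F−d:
  C→3, 2→D, D→2, F→0, D→2, 8→7, 7→8, E→1

0x3D202781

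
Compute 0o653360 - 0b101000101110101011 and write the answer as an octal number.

0b101000101110101011 = 0o505653 in octal.
Subtract column by column in base 8:
  0-3 → 5 (borrow)
  6-5-1 → 0
  3-6 → 5 (borrow)
  3-5-1 → 5 (borrow)
  5-0-1 → 4
  6-5 → 1

0o145505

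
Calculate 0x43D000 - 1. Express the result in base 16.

The trailing 3 digits are 0, so subtracting 1 borrows through: they become F and the next digit up decrements.

0x43CFFF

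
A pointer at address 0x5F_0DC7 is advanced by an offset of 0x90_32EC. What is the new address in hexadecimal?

0xEF40B3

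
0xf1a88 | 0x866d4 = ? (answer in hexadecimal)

0xf7edc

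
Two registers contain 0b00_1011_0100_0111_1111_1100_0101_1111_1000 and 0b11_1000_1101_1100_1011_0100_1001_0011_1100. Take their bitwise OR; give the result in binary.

0b1110111101111111111100110111111100

OR bit by bit (1 where either bit is 1):
  0010110100011111111100010111111000
| 1110001101110010110100100100111100
= 1110111101111111111100110111111100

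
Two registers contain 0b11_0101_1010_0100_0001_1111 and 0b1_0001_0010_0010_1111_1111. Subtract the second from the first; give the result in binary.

0b1001001000000100100000

Subtract column by column in base 2:
  1-1 → 0
  1-1 → 0
  1-1 → 0
  1-1 → 0
  1-1 → 0
  0-1 → 1 (borrow)
  0-1-1 → 0 (borrow)
  0-1-1 → 0 (borrow)
  0-0-1 → 1 (borrow)
  0-1-1 → 0 (borrow)
  1-0-1 → 0
  0-0 → 0
  0-0 → 0
  1-1 → 0
  0-0 → 0
  1-0 → 1
  1-1 → 0
  0-0 → 0
  1-0 → 1
  0-0 → 0
  1-1 → 0
  1-0 → 1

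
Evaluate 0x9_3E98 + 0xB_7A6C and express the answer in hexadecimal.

0x14B904

Add column by column in base 16, right to left:
  8+C = 4 carry 1
  9+6+1 = 0 carry 1
  E+A+1 = 9 carry 1
  3+7+1 = B
  9+B = 4 carry 1
  final carry 1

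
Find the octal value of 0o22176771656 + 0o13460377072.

Add column by column in base 8, right to left:
  6+2 = 0 carry 1
  5+7+1 = 5 carry 1
  6+0+1 = 7
  1+7 = 0 carry 1
  7+7+1 = 7 carry 1
  7+3+1 = 3 carry 1
  6+0+1 = 7
  7+6 = 5 carry 1
  1+4+1 = 6
  2+3 = 5
  2+1 = 3

0o35657370750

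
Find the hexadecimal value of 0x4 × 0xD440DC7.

Multiply each base-16 digit by 4, carrying:
  7×4 = 28 → write C carry 1
  C×4+1 = 49 → write 1 carry 3
  D×4+3 = 55 → write 7 carry 3
  0×4+3 = 3 → write 3
  4×4 = 16 → write 0 carry 1
  4×4+1 = 17 → write 1 carry 1
  D×4+1 = 53 → write 5 carry 3
  remaining carry: 3

0x3510371C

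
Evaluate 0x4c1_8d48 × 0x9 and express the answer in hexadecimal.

0x2acdf788

Multiply each base-16 digit by 9, carrying:
  8×9 = 72 → write 8 carry 4
  4×9+4 = 40 → write 8 carry 2
  d×9+2 = 119 → write 7 carry 7
  8×9+7 = 79 → write f carry 4
  1×9+4 = 13 → write d
  c×9 = 108 → write c carry 6
  4×9+6 = 42 → write a carry 2
  remaining carry: 2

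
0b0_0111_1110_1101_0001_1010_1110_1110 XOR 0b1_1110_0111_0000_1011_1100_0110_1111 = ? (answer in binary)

XOR bit by bit (1 where the bits differ):
  00111111011010001101011101110
^ 11110011100001011110001101111
= 11001100111011010011010000001

0b11001100111011010011010000001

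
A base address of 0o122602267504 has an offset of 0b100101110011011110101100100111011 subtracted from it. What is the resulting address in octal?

0o54746413011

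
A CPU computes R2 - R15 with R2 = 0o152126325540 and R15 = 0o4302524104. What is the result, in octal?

Subtract column by column in base 8:
  0-4 → 4 (borrow)
  4-0-1 → 3
  5-1 → 4
  5-4 → 1
  2-2 → 0
  3-5 → 6 (borrow)
  6-2-1 → 3
  2-0 → 2
  1-3 → 6 (borrow)
  2-4-1 → 5 (borrow)
  5-0-1 → 4
  1-0 → 1

0o145623601434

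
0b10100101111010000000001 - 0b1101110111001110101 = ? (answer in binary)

0b10011000000010110001100

Subtract column by column in base 2:
  1-1 → 0
  0-0 → 0
  0-1 → 1 (borrow)
  0-0-1 → 1 (borrow)
  0-1-1 → 0 (borrow)
  0-1-1 → 0 (borrow)
  0-1-1 → 0 (borrow)
  0-0-1 → 1 (borrow)
  0-0-1 → 1 (borrow)
  0-1-1 → 0 (borrow)
  1-1-1 → 1 (borrow)
  0-1-1 → 0 (borrow)
  1-0-1 → 0
  1-1 → 0
  1-1 → 0
  1-1 → 0
  0-0 → 0
  1-1 → 0
  0-1 → 1 (borrow)
  0-0-1 → 1 (borrow)
  1-0-1 → 0
  0-0 → 0
  1-0 → 1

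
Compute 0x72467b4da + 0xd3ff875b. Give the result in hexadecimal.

0x7f8673c35

Add column by column in base 16, right to left:
  a+b = 5 carry 1
  d+5+1 = 3 carry 1
  4+7+1 = c
  b+8 = 3 carry 1
  7+f+1 = 7 carry 1
  6+f+1 = 6 carry 1
  4+3+1 = 8
  2+d = f
  7+0 = 7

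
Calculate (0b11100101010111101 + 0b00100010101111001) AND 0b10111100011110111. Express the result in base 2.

0b1000000110110

Add column by column in base 2, right to left:
  1+1 = 0 carry 1
  0+0+1 = 1
  1+0 = 1
  1+1 = 0 carry 1
  1+1+1 = 1 carry 1
  1+1+1 = 1 carry 1
  0+1+1 = 0 carry 1
  1+0+1 = 0 carry 1
  0+1+1 = 0 carry 1
  1+0+1 = 0 carry 1
  0+1+1 = 0 carry 1
  1+0+1 = 0 carry 1
  0+0+1 = 1
  0+0 = 0
  1+1 = 0 carry 1
  1+0+1 = 0 carry 1
  1+0+1 = 0 carry 1
  final carry 1
Sum = 0b100001000000110110; now AND with 0b10111100011110111:
  100001000000110110
& 010111100011110111
= 000001000000110110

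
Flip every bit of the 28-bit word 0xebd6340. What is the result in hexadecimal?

0x1429cbf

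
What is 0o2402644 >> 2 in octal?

0o500551

2 bits is not a whole number of base-8 digits; in binary: 10100000010110100100 >> 2 = 101000000101101001.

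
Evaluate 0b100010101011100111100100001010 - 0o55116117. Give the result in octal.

0o4176356273

0b100010101011100111100100001010 = 0o4253474412 in octal.
Subtract column by column in base 8:
  2-7 → 3 (borrow)
  1-1-1 → 7 (borrow)
  4-1-1 → 2
  4-6 → 6 (borrow)
  7-1-1 → 5
  4-1 → 3
  3-5 → 6 (borrow)
  5-5-1 → 7 (borrow)
  2-0-1 → 1
  4-0 → 4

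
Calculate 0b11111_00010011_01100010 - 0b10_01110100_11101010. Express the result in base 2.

0b111001001111001111000

Subtract column by column in base 2:
  0-0 → 0
  1-1 → 0
  0-0 → 0
  0-1 → 1 (borrow)
  0-0-1 → 1 (borrow)
  1-1-1 → 1 (borrow)
  1-1-1 → 1 (borrow)
  0-1-1 → 0 (borrow)
  1-0-1 → 0
  1-0 → 1
  0-1 → 1 (borrow)
  0-0-1 → 1 (borrow)
  1-1-1 → 1 (borrow)
  0-1-1 → 0 (borrow)
  0-1-1 → 0 (borrow)
  0-0-1 → 1 (borrow)
  1-0-1 → 0
  1-1 → 0
  1-0 → 1
  1-0 → 1
  1-0 → 1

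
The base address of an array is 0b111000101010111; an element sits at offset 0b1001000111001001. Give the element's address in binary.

Add column by column in base 2, right to left:
  1+1 = 0 carry 1
  1+0+1 = 0 carry 1
  1+0+1 = 0 carry 1
  0+1+1 = 0 carry 1
  1+0+1 = 0 carry 1
  0+0+1 = 1
  1+1 = 0 carry 1
  0+1+1 = 0 carry 1
  1+1+1 = 1 carry 1
  0+0+1 = 1
  0+0 = 0
  0+0 = 0
  1+1 = 0 carry 1
  1+0+1 = 0 carry 1
  1+0+1 = 0 carry 1
  0+1+1 = 0 carry 1
  final carry 1

0b10000001100100000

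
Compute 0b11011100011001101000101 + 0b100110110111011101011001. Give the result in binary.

Add column by column in base 2, right to left:
  1+1 = 0 carry 1
  0+0+1 = 1
  1+0 = 1
  0+1 = 1
  0+1 = 1
  0+0 = 0
  1+1 = 0 carry 1
  0+0+1 = 1
  1+1 = 0 carry 1
  1+1+1 = 1 carry 1
  0+1+1 = 0 carry 1
  0+0+1 = 1
  1+1 = 0 carry 1
  1+1+1 = 1 carry 1
  0+1+1 = 0 carry 1
  0+0+1 = 1
  0+1 = 1
  1+1 = 0 carry 1
  1+0+1 = 0 carry 1
  1+1+1 = 1 carry 1
  0+1+1 = 0 carry 1
  1+0+1 = 0 carry 1
  1+0+1 = 0 carry 1
  0+1+1 = 0 carry 1
  final carry 1

0b1000010011010101010011110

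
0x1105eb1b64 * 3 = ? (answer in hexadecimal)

0x3311c1522c

Multiply each base-16 digit by 3, carrying:
  4×3 = 12 → write c
  6×3 = 18 → write 2 carry 1
  b×3+1 = 34 → write 2 carry 2
  1×3+2 = 5 → write 5
  b×3 = 33 → write 1 carry 2
  e×3+2 = 44 → write c carry 2
  5×3+2 = 17 → write 1 carry 1
  0×3+1 = 1 → write 1
  1×3 = 3 → write 3
  1×3 = 3 → write 3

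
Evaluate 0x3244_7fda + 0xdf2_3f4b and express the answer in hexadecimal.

Add column by column in base 16, right to left:
  a+b = 5 carry 1
  d+4+1 = 2 carry 1
  f+f+1 = f carry 1
  7+3+1 = b
  4+2 = 6
  4+f = 3 carry 1
  2+d+1 = 0 carry 1
  3+0+1 = 4

0x4036bf25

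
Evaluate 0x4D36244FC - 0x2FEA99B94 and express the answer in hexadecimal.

Subtract column by column in base 16:
  C-4 → 8
  F-9 → 6
  4-B → 9 (borrow)
  4-9-1 → A (borrow)
  2-9-1 → 8 (borrow)
  6-A-1 → B (borrow)
  3-E-1 → 4 (borrow)
  D-F-1 → D (borrow)
  4-2-1 → 1

0x1D4B8A968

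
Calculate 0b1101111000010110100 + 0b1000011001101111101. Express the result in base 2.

0b10110010010000110001

Add column by column in base 2, right to left:
  0+1 = 1
  0+0 = 0
  1+1 = 0 carry 1
  0+1+1 = 0 carry 1
  1+1+1 = 1 carry 1
  1+1+1 = 1 carry 1
  0+1+1 = 0 carry 1
  1+0+1 = 0 carry 1
  0+1+1 = 0 carry 1
  0+1+1 = 0 carry 1
  0+0+1 = 1
  0+0 = 0
  1+1 = 0 carry 1
  1+1+1 = 1 carry 1
  1+0+1 = 0 carry 1
  1+0+1 = 0 carry 1
  0+0+1 = 1
  1+0 = 1
  1+1 = 0 carry 1
  final carry 1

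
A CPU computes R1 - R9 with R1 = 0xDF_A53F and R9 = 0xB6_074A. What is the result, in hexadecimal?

Subtract column by column in base 16:
  F-A → 5
  3-4 → F (borrow)
  5-7-1 → D (borrow)
  A-0-1 → 9
  F-6 → 9
  D-B → 2

0x299DF5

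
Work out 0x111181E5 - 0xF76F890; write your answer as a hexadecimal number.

0x19A8955

Subtract column by column in base 16:
  5-0 → 5
  E-9 → 5
  1-8 → 9 (borrow)
  8-F-1 → 8 (borrow)
  1-6-1 → A (borrow)
  1-7-1 → 9 (borrow)
  1-F-1 → 1 (borrow)
  1-0-1 → 0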